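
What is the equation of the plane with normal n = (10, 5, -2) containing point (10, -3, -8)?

The plane through P with normal n = (a, b, c) satisfies n·(r - P) = 0,
i.e. ax + by + cz = a·x₀ + b·y₀ + c·z₀.
d = 10·10 + 5·(-3) + (-2)·(-8)
  = 100 - 15 + 16
  = 101
Equation: 10x + 5y - 2z = 101

10x + 5y - 2z = 101


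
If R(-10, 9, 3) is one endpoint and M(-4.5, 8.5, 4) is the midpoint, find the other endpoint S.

S = 2M - R
  = (2·(-4.5) - (-10), 2·8.5 - 9, 2·4 - 3)
  = (-9 + 10, 17 - 9, 8 - 3)
  = (1, 8, 5)

(1, 8, 5)


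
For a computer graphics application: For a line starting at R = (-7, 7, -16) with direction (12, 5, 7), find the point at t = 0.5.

P(t) = R + t·d
  = (-7 + 12·0.5, 7 + 5·0.5, -16 + 7·0.5)
  = (-7 + 6, 7 + 2.5, -16 + 3.5)
  = (-1, 9.5, -12.5)

(-1, 9.5, -12.5)


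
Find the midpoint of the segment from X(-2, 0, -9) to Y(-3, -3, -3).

M = ((x₁+x₂)/2, (y₁+y₂)/2, (z₁+z₂)/2)
  = ((-2 - 3)/2, (0 - 3)/2, (-9 - 3)/2)
  = (-5/2, -3/2, -12/2)
  = (-2.5, -1.5, -6)

(-2.5, -1.5, -6)


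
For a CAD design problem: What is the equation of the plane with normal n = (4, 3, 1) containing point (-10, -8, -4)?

The plane through P with normal n = (a, b, c) satisfies n·(r - P) = 0,
i.e. ax + by + cz = a·x₀ + b·y₀ + c·z₀.
d = 4·(-10) + 3·(-8) + 1·(-4)
  = -40 - 24 - 4
  = -68
Equation: 4x + 3y + z = -68

4x + 3y + z = -68


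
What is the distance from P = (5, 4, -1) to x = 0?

distance = |a·x₀ + b·y₀ + c·z₀ - d| / √(a² + b² + c²)
  = |1·5 + 0·4 + 0·(-1) - 0| / √(1² + 0² + 0²)
  = |5 + 0 + 0 + 0| / √(1 + 0 + 0)
  = |5| / √1
  = 5 / 1
  ≈ 5

5


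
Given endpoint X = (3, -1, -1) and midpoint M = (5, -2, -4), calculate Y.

Y = 2M - X
  = (2·5 - 3, 2·(-2) - (-1), 2·(-4) - (-1))
  = (10 - 3, -4 + 1, -8 + 1)
  = (7, -3, -7)

(7, -3, -7)


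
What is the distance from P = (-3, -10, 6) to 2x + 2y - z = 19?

distance = |a·x₀ + b·y₀ + c·z₀ - d| / √(a² + b² + c²)
  = |2·(-3) + 2·(-10) + (-1)·6 - 19| / √(2² + 2² + (-1)²)
  = |-6 - 20 - 6 - 19| / √(4 + 4 + 1)
  = |-51| / √9
  = 51 / 3
  ≈ 17

17


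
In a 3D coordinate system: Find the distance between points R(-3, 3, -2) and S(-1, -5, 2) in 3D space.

d = √[(x₂-x₁)² + (y₂-y₁)² + (z₂-z₁)²]
  = √[2² + (-8)² + 4²]
  = √[4 + 64 + 16]
  = √84
  ≈ 9.165

9.165


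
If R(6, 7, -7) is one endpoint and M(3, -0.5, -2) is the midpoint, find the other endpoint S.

S = 2M - R
  = (2·3 - 6, 2·(-0.5) - 7, 2·(-2) - (-7))
  = (6 - 6, -1 - 7, -4 + 7)
  = (0, -8, 3)

(0, -8, 3)


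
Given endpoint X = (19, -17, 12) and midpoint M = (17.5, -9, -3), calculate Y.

Y = 2M - X
  = (2·17.5 - 19, 2·(-9) - (-17), 2·(-3) - 12)
  = (35 - 19, -18 + 17, -6 - 12)
  = (16, -1, -18)

(16, -1, -18)


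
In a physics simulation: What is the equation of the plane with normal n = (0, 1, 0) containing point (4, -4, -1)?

The plane through P with normal n = (a, b, c) satisfies n·(r - P) = 0,
i.e. ax + by + cz = a·x₀ + b·y₀ + c·z₀.
d = 0·4 + 1·(-4) + 0·(-1)
  = 0 - 4 + 0
  = -4
Equation: y = -4

y = -4


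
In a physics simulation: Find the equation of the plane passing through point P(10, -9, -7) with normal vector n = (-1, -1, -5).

The plane through P with normal n = (a, b, c) satisfies n·(r - P) = 0,
i.e. ax + by + cz = a·x₀ + b·y₀ + c·z₀.
d = (-1)·10 + (-1)·(-9) + (-5)·(-7)
  = -10 + 9 + 35
  = 34
Equation: -x - y - 5z = 34

-x - y - 5z = 34


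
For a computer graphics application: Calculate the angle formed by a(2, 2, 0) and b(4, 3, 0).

a·b = 2·4 + 2·3 + 0·0 = 8 + 6 + 0 = 14
|a| = √(2² + 2² + 0²) = √8 ≈ 2.828
|b| = √(4² + 3² + 0²) = √25 ≈ 5
cos θ = (a·b)/(|a||b|) = 14/(2.828·5) ≈ 0.9899
θ = arccos(0.9899) ≈ 8.13°

8.13°


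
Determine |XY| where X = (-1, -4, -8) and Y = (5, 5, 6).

d = √[(x₂-x₁)² + (y₂-y₁)² + (z₂-z₁)²]
  = √[6² + 9² + 14²]
  = √[36 + 81 + 196]
  = √313
  ≈ 17.69

17.69


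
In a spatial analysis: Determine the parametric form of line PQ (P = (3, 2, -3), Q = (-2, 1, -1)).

Direction vector d = Q - P = (-2 - 3, 1 - 2, -1 + 3) = (-5, -1, 2)
Parametric form r = P + t·d:
x = 3 - 5t, y = 2 - t, z = -3 + 2t

x = 3 - 5t, y = 2 - t, z = -3 + 2t


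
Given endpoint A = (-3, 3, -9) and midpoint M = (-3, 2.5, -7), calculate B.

B = 2M - A
  = (2·(-3) - (-3), 2·2.5 - 3, 2·(-7) - (-9))
  = (-6 + 3, 5 - 3, -14 + 9)
  = (-3, 2, -5)

(-3, 2, -5)


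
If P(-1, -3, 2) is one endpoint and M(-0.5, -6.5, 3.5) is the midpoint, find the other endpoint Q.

Q = 2M - P
  = (2·(-0.5) - (-1), 2·(-6.5) - (-3), 2·3.5 - 2)
  = (-1 + 1, -13 + 3, 7 - 2)
  = (0, -10, 5)

(0, -10, 5)


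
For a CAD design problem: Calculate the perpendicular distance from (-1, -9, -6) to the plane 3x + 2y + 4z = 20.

distance = |a·x₀ + b·y₀ + c·z₀ - d| / √(a² + b² + c²)
  = |3·(-1) + 2·(-9) + 4·(-6) - 20| / √(3² + 2² + 4²)
  = |-3 - 18 - 24 - 20| / √(9 + 4 + 16)
  = |-65| / √29
  = 65 / 5.385
  ≈ 12.07

12.07


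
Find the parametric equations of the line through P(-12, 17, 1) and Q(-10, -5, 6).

Direction vector d = Q - P = (-10 + 12, -5 - 17, 6 - 1) = (2, -22, 5)
Parametric form r = P + t·d:
x = -12 + 2t, y = 17 - 22t, z = 1 + 5t

x = -12 + 2t, y = 17 - 22t, z = 1 + 5t


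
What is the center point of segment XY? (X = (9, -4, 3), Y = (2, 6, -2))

M = ((x₁+x₂)/2, (y₁+y₂)/2, (z₁+z₂)/2)
  = ((9 + 2)/2, (-4 + 6)/2, (3 - 2)/2)
  = (11/2, 2/2, 1/2)
  = (5.5, 1, 0.5)

(5.5, 1, 0.5)


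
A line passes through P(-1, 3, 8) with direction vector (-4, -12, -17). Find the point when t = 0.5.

P(t) = P + t·d
  = (-1 + (-4)·0.5, 3 + (-12)·0.5, 8 + (-17)·0.5)
  = (-1 - 2, 3 - 6, 8 - 8.5)
  = (-3, -3, -0.5)

(-3, -3, -0.5)


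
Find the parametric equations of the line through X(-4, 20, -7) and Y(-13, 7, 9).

Direction vector d = Y - X = (-13 + 4, 7 - 20, 9 + 7) = (-9, -13, 16)
Parametric form r = X + t·d:
x = -4 - 9t, y = 20 - 13t, z = -7 + 16t

x = -4 - 9t, y = 20 - 13t, z = -7 + 16t


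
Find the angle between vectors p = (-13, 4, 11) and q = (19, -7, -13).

p·q = (-13)·19 + 4·(-7) + 11·(-13) = -247 - 28 - 143 = -418
|p| = √((-13)² + 4² + 11²) = √306 ≈ 17.49
|q| = √(19² + (-7)² + (-13)²) = √579 ≈ 24.06
cos θ = (p·q)/(|p||q|) = -418/(17.49·24.06) ≈ -0.9931
θ = arccos(-0.9931) ≈ 173.2°

173.2°


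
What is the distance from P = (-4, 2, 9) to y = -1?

distance = |a·x₀ + b·y₀ + c·z₀ - d| / √(a² + b² + c²)
  = |0·(-4) + 1·2 + 0·9 - (-1)| / √(0² + 1² + 0²)
  = |0 + 2 + 0 + 1| / √(0 + 1 + 0)
  = |3| / √1
  = 3 / 1
  ≈ 3

3


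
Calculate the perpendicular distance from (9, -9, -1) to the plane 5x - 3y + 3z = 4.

distance = |a·x₀ + b·y₀ + c·z₀ - d| / √(a² + b² + c²)
  = |5·9 + (-3)·(-9) + 3·(-1) - 4| / √(5² + (-3)² + 3²)
  = |45 + 27 - 3 - 4| / √(25 + 9 + 9)
  = |65| / √43
  = 65 / 6.557
  ≈ 9.912

9.912


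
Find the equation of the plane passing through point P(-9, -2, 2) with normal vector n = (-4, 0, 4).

The plane through P with normal n = (a, b, c) satisfies n·(r - P) = 0,
i.e. ax + by + cz = a·x₀ + b·y₀ + c·z₀.
d = (-4)·(-9) + 0·(-2) + 4·2
  = 36 + 0 + 8
  = 44
Equation: -4x + 4z = 44

-4x + 4z = 44


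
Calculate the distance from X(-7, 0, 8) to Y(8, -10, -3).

d = √[(x₂-x₁)² + (y₂-y₁)² + (z₂-z₁)²]
  = √[15² + (-10)² + (-11)²]
  = √[225 + 100 + 121]
  = √446
  ≈ 21.12

21.12


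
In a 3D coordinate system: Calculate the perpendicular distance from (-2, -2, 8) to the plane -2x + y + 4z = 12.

distance = |a·x₀ + b·y₀ + c·z₀ - d| / √(a² + b² + c²)
  = |(-2)·(-2) + 1·(-2) + 4·8 - 12| / √((-2)² + 1² + 4²)
  = |4 - 2 + 32 - 12| / √(4 + 1 + 16)
  = |22| / √21
  = 22 / 4.583
  ≈ 4.801

4.801


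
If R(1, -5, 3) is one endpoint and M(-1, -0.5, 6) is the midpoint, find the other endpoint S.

S = 2M - R
  = (2·(-1) - 1, 2·(-0.5) - (-5), 2·6 - 3)
  = (-2 - 1, -1 + 5, 12 - 3)
  = (-3, 4, 9)

(-3, 4, 9)


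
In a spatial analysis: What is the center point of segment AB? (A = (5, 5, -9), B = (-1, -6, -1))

M = ((x₁+x₂)/2, (y₁+y₂)/2, (z₁+z₂)/2)
  = ((5 - 1)/2, (5 - 6)/2, (-9 - 1)/2)
  = (4/2, -1/2, -10/2)
  = (2, -0.5, -5)

(2, -0.5, -5)


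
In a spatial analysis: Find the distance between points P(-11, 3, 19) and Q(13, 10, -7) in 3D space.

d = √[(x₂-x₁)² + (y₂-y₁)² + (z₂-z₁)²]
  = √[24² + 7² + (-26)²]
  = √[576 + 49 + 676]
  = √1301
  ≈ 36.07

36.07


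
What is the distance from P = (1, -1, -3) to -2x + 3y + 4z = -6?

distance = |a·x₀ + b·y₀ + c·z₀ - d| / √(a² + b² + c²)
  = |(-2)·1 + 3·(-1) + 4·(-3) - (-6)| / √((-2)² + 3² + 4²)
  = |-2 - 3 - 12 + 6| / √(4 + 9 + 16)
  = |-11| / √29
  = 11 / 5.385
  ≈ 2.043

2.043


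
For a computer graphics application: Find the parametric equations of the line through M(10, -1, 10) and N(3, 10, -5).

Direction vector d = N - M = (3 - 10, 10 + 1, -5 - 10) = (-7, 11, -15)
Parametric form r = M + t·d:
x = 10 - 7t, y = -1 + 11t, z = 10 - 15t

x = 10 - 7t, y = -1 + 11t, z = 10 - 15t


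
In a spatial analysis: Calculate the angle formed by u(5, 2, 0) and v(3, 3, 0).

u·v = 5·3 + 2·3 + 0·0 = 15 + 6 + 0 = 21
|u| = √(5² + 2² + 0²) = √29 ≈ 5.385
|v| = √(3² + 3² + 0²) = √18 ≈ 4.243
cos θ = (u·v)/(|u||v|) = 21/(5.385·4.243) ≈ 0.9191
θ = arccos(0.9191) ≈ 23.2°

23.2°


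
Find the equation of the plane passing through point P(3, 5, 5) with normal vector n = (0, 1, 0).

The plane through P with normal n = (a, b, c) satisfies n·(r - P) = 0,
i.e. ax + by + cz = a·x₀ + b·y₀ + c·z₀.
d = 0·3 + 1·5 + 0·5
  = 0 + 5 + 0
  = 5
Equation: y = 5

y = 5


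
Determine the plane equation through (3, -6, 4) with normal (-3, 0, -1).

The plane through P with normal n = (a, b, c) satisfies n·(r - P) = 0,
i.e. ax + by + cz = a·x₀ + b·y₀ + c·z₀.
d = (-3)·3 + 0·(-6) + (-1)·4
  = -9 + 0 - 4
  = -13
Equation: -3x - z = -13

-3x - z = -13


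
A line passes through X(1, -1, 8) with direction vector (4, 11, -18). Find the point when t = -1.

P(t) = X + t·d
  = (1 + 4·(-1), -1 + 11·(-1), 8 + (-18)·(-1))
  = (1 - 4, -1 - 11, 8 + 18)
  = (-3, -12, 26)

(-3, -12, 26)


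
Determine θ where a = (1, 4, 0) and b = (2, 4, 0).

a·b = 1·2 + 4·4 + 0·0 = 2 + 16 + 0 = 18
|a| = √(1² + 4² + 0²) = √17 ≈ 4.123
|b| = √(2² + 4² + 0²) = √20 ≈ 4.472
cos θ = (a·b)/(|a||b|) = 18/(4.123·4.472) ≈ 0.9762
θ = arccos(0.9762) ≈ 12.53°

12.53°


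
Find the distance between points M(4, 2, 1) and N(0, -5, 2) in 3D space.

d = √[(x₂-x₁)² + (y₂-y₁)² + (z₂-z₁)²]
  = √[(-4)² + (-7)² + 1²]
  = √[16 + 49 + 1]
  = √66
  ≈ 8.124

8.124


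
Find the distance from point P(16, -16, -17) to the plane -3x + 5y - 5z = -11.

distance = |a·x₀ + b·y₀ + c·z₀ - d| / √(a² + b² + c²)
  = |(-3)·16 + 5·(-16) + (-5)·(-17) - (-11)| / √((-3)² + 5² + (-5)²)
  = |-48 - 80 + 85 + 11| / √(9 + 25 + 25)
  = |-32| / √59
  = 32 / 7.681
  ≈ 4.166

4.166


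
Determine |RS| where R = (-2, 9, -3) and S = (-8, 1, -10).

d = √[(x₂-x₁)² + (y₂-y₁)² + (z₂-z₁)²]
  = √[(-6)² + (-8)² + (-7)²]
  = √[36 + 64 + 49]
  = √149
  ≈ 12.21

12.21


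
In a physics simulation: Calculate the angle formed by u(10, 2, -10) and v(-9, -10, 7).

u·v = 10·(-9) + 2·(-10) + (-10)·7 = -90 - 20 - 70 = -180
|u| = √(10² + 2² + (-10)²) = √204 ≈ 14.28
|v| = √((-9)² + (-10)² + 7²) = √230 ≈ 15.17
cos θ = (u·v)/(|u||v|) = -180/(14.28·15.17) ≈ -0.831
θ = arccos(-0.831) ≈ 146.2°

146.2°


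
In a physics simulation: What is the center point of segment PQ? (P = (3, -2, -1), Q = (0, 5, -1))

M = ((x₁+x₂)/2, (y₁+y₂)/2, (z₁+z₂)/2)
  = ((3 + 0)/2, (-2 + 5)/2, (-1 - 1)/2)
  = (3/2, 3/2, -2/2)
  = (1.5, 1.5, -1)

(1.5, 1.5, -1)


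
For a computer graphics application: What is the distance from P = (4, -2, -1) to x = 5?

distance = |a·x₀ + b·y₀ + c·z₀ - d| / √(a² + b² + c²)
  = |1·4 + 0·(-2) + 0·(-1) - 5| / √(1² + 0² + 0²)
  = |4 + 0 + 0 - 5| / √(1 + 0 + 0)
  = |-1| / √1
  = 1 / 1
  ≈ 1

1


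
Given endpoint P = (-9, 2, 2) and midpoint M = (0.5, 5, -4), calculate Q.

Q = 2M - P
  = (2·0.5 - (-9), 2·5 - 2, 2·(-4) - 2)
  = (1 + 9, 10 - 2, -8 - 2)
  = (10, 8, -10)

(10, 8, -10)


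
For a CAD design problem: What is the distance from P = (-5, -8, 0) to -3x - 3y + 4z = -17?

distance = |a·x₀ + b·y₀ + c·z₀ - d| / √(a² + b² + c²)
  = |(-3)·(-5) + (-3)·(-8) + 4·0 - (-17)| / √((-3)² + (-3)² + 4²)
  = |15 + 24 + 0 + 17| / √(9 + 9 + 16)
  = |56| / √34
  = 56 / 5.831
  ≈ 9.604

9.604


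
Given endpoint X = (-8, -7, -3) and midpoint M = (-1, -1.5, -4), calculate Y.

Y = 2M - X
  = (2·(-1) - (-8), 2·(-1.5) - (-7), 2·(-4) - (-3))
  = (-2 + 8, -3 + 7, -8 + 3)
  = (6, 4, -5)

(6, 4, -5)


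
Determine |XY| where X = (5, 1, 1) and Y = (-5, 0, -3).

d = √[(x₂-x₁)² + (y₂-y₁)² + (z₂-z₁)²]
  = √[(-10)² + (-1)² + (-4)²]
  = √[100 + 1 + 16]
  = √117
  ≈ 10.82

10.82


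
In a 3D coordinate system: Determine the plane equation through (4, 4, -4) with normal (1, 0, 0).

The plane through P with normal n = (a, b, c) satisfies n·(r - P) = 0,
i.e. ax + by + cz = a·x₀ + b·y₀ + c·z₀.
d = 1·4 + 0·4 + 0·(-4)
  = 4 + 0 + 0
  = 4
Equation: x = 4

x = 4


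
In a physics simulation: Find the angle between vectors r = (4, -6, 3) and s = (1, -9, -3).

r·s = 4·1 + (-6)·(-9) + 3·(-3) = 4 + 54 - 9 = 49
|r| = √(4² + (-6)² + 3²) = √61 ≈ 7.81
|s| = √(1² + (-9)² + (-3)²) = √91 ≈ 9.539
cos θ = (r·s)/(|r||s|) = 49/(7.81·9.539) ≈ 0.6577
θ = arccos(0.6577) ≈ 48.88°

48.88°


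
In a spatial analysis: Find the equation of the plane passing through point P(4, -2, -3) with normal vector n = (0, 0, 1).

The plane through P with normal n = (a, b, c) satisfies n·(r - P) = 0,
i.e. ax + by + cz = a·x₀ + b·y₀ + c·z₀.
d = 0·4 + 0·(-2) + 1·(-3)
  = 0 + 0 - 3
  = -3
Equation: z = -3

z = -3


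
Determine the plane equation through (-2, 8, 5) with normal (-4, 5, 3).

The plane through P with normal n = (a, b, c) satisfies n·(r - P) = 0,
i.e. ax + by + cz = a·x₀ + b·y₀ + c·z₀.
d = (-4)·(-2) + 5·8 + 3·5
  = 8 + 40 + 15
  = 63
Equation: -4x + 5y + 3z = 63

-4x + 5y + 3z = 63


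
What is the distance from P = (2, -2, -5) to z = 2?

distance = |a·x₀ + b·y₀ + c·z₀ - d| / √(a² + b² + c²)
  = |0·2 + 0·(-2) + 1·(-5) - 2| / √(0² + 0² + 1²)
  = |0 + 0 - 5 - 2| / √(0 + 0 + 1)
  = |-7| / √1
  = 7 / 1
  ≈ 7

7


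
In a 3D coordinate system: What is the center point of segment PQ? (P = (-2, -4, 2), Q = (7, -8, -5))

M = ((x₁+x₂)/2, (y₁+y₂)/2, (z₁+z₂)/2)
  = ((-2 + 7)/2, (-4 - 8)/2, (2 - 5)/2)
  = (5/2, -12/2, -3/2)
  = (2.5, -6, -1.5)

(2.5, -6, -1.5)


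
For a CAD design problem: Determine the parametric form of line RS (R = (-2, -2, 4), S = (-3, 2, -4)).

Direction vector d = S - R = (-3 + 2, 2 + 2, -4 - 4) = (-1, 4, -8)
Parametric form r = R + t·d:
x = -2 - t, y = -2 + 4t, z = 4 - 8t

x = -2 - t, y = -2 + 4t, z = 4 - 8t


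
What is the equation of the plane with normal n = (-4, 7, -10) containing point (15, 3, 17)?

The plane through P with normal n = (a, b, c) satisfies n·(r - P) = 0,
i.e. ax + by + cz = a·x₀ + b·y₀ + c·z₀.
d = (-4)·15 + 7·3 + (-10)·17
  = -60 + 21 - 170
  = -209
Equation: -4x + 7y - 10z = -209

-4x + 7y - 10z = -209


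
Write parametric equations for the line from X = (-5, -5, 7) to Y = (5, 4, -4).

Direction vector d = Y - X = (5 + 5, 4 + 5, -4 - 7) = (10, 9, -11)
Parametric form r = X + t·d:
x = -5 + 10t, y = -5 + 9t, z = 7 - 11t

x = -5 + 10t, y = -5 + 9t, z = 7 - 11t


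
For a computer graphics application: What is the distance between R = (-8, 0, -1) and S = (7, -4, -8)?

d = √[(x₂-x₁)² + (y₂-y₁)² + (z₂-z₁)²]
  = √[15² + (-4)² + (-7)²]
  = √[225 + 16 + 49]
  = √290
  ≈ 17.03

17.03


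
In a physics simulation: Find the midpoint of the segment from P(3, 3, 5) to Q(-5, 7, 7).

M = ((x₁+x₂)/2, (y₁+y₂)/2, (z₁+z₂)/2)
  = ((3 - 5)/2, (3 + 7)/2, (5 + 7)/2)
  = (-2/2, 10/2, 12/2)
  = (-1, 5, 6)

(-1, 5, 6)


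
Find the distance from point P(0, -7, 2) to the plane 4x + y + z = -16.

distance = |a·x₀ + b·y₀ + c·z₀ - d| / √(a² + b² + c²)
  = |4·0 + 1·(-7) + 1·2 - (-16)| / √(4² + 1² + 1²)
  = |0 - 7 + 2 + 16| / √(16 + 1 + 1)
  = |11| / √18
  = 11 / 4.243
  ≈ 2.593

2.593


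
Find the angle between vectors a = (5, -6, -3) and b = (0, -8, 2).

a·b = 5·0 + (-6)·(-8) + (-3)·2 = 0 + 48 - 6 = 42
|a| = √(5² + (-6)² + (-3)²) = √70 ≈ 8.367
|b| = √(0² + (-8)² + 2²) = √68 ≈ 8.246
cos θ = (a·b)/(|a||b|) = 42/(8.367·8.246) ≈ 0.6088
θ = arccos(0.6088) ≈ 52.5°

52.5°


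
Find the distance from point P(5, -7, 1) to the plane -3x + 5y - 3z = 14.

distance = |a·x₀ + b·y₀ + c·z₀ - d| / √(a² + b² + c²)
  = |(-3)·5 + 5·(-7) + (-3)·1 - 14| / √((-3)² + 5² + (-3)²)
  = |-15 - 35 - 3 - 14| / √(9 + 25 + 9)
  = |-67| / √43
  = 67 / 6.557
  ≈ 10.22

10.22


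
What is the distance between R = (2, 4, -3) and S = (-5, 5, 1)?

d = √[(x₂-x₁)² + (y₂-y₁)² + (z₂-z₁)²]
  = √[(-7)² + 1² + 4²]
  = √[49 + 1 + 16]
  = √66
  ≈ 8.124

8.124


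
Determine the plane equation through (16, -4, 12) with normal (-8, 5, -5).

The plane through P with normal n = (a, b, c) satisfies n·(r - P) = 0,
i.e. ax + by + cz = a·x₀ + b·y₀ + c·z₀.
d = (-8)·16 + 5·(-4) + (-5)·12
  = -128 - 20 - 60
  = -208
Equation: -8x + 5y - 5z = -208

-8x + 5y - 5z = -208


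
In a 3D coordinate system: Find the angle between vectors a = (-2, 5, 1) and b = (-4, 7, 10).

a·b = (-2)·(-4) + 5·7 + 1·10 = 8 + 35 + 10 = 53
|a| = √((-2)² + 5² + 1²) = √30 ≈ 5.477
|b| = √((-4)² + 7² + 10²) = √165 ≈ 12.85
cos θ = (a·b)/(|a||b|) = 53/(5.477·12.85) ≈ 0.7533
θ = arccos(0.7533) ≈ 41.12°

41.12°


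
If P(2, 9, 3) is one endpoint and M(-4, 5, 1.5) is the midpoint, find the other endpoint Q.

Q = 2M - P
  = (2·(-4) - 2, 2·5 - 9, 2·1.5 - 3)
  = (-8 - 2, 10 - 9, 3 - 3)
  = (-10, 1, 0)

(-10, 1, 0)


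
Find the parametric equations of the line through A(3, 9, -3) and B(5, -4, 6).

Direction vector d = B - A = (5 - 3, -4 - 9, 6 + 3) = (2, -13, 9)
Parametric form r = A + t·d:
x = 3 + 2t, y = 9 - 13t, z = -3 + 9t

x = 3 + 2t, y = 9 - 13t, z = -3 + 9t


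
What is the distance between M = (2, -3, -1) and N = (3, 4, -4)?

d = √[(x₂-x₁)² + (y₂-y₁)² + (z₂-z₁)²]
  = √[1² + 7² + (-3)²]
  = √[1 + 49 + 9]
  = √59
  ≈ 7.681

7.681


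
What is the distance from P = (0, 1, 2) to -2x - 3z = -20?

distance = |a·x₀ + b·y₀ + c·z₀ - d| / √(a² + b² + c²)
  = |(-2)·0 + 0·1 + (-3)·2 - (-20)| / √((-2)² + 0² + (-3)²)
  = |0 + 0 - 6 + 20| / √(4 + 0 + 9)
  = |14| / √13
  = 14 / 3.606
  ≈ 3.883

3.883


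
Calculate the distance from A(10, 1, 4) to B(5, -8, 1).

d = √[(x₂-x₁)² + (y₂-y₁)² + (z₂-z₁)²]
  = √[(-5)² + (-9)² + (-3)²]
  = √[25 + 81 + 9]
  = √115
  ≈ 10.72

10.72


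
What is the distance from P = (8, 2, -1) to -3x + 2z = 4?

distance = |a·x₀ + b·y₀ + c·z₀ - d| / √(a² + b² + c²)
  = |(-3)·8 + 0·2 + 2·(-1) - 4| / √((-3)² + 0² + 2²)
  = |-24 + 0 - 2 - 4| / √(9 + 0 + 4)
  = |-30| / √13
  = 30 / 3.606
  ≈ 8.321

8.321


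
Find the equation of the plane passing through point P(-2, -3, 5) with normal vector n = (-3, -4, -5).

The plane through P with normal n = (a, b, c) satisfies n·(r - P) = 0,
i.e. ax + by + cz = a·x₀ + b·y₀ + c·z₀.
d = (-3)·(-2) + (-4)·(-3) + (-5)·5
  = 6 + 12 - 25
  = -7
Equation: -3x - 4y - 5z = -7

-3x - 4y - 5z = -7


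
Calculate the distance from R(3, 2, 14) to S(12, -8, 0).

d = √[(x₂-x₁)² + (y₂-y₁)² + (z₂-z₁)²]
  = √[9² + (-10)² + (-14)²]
  = √[81 + 100 + 196]
  = √377
  ≈ 19.42

19.42


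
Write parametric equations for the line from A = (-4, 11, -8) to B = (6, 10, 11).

Direction vector d = B - A = (6 + 4, 10 - 11, 11 + 8) = (10, -1, 19)
Parametric form r = A + t·d:
x = -4 + 10t, y = 11 - t, z = -8 + 19t

x = -4 + 10t, y = 11 - t, z = -8 + 19t


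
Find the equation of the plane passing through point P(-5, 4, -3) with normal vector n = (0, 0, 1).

The plane through P with normal n = (a, b, c) satisfies n·(r - P) = 0,
i.e. ax + by + cz = a·x₀ + b·y₀ + c·z₀.
d = 0·(-5) + 0·4 + 1·(-3)
  = 0 + 0 - 3
  = -3
Equation: z = -3

z = -3


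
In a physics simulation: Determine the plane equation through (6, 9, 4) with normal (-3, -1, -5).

The plane through P with normal n = (a, b, c) satisfies n·(r - P) = 0,
i.e. ax + by + cz = a·x₀ + b·y₀ + c·z₀.
d = (-3)·6 + (-1)·9 + (-5)·4
  = -18 - 9 - 20
  = -47
Equation: -3x - y - 5z = -47

-3x - y - 5z = -47


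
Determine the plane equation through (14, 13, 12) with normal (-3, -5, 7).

The plane through P with normal n = (a, b, c) satisfies n·(r - P) = 0,
i.e. ax + by + cz = a·x₀ + b·y₀ + c·z₀.
d = (-3)·14 + (-5)·13 + 7·12
  = -42 - 65 + 84
  = -23
Equation: -3x - 5y + 7z = -23

-3x - 5y + 7z = -23


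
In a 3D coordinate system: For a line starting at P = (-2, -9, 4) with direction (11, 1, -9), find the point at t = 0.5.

P(t) = P + t·d
  = (-2 + 11·0.5, -9 + 1·0.5, 4 + (-9)·0.5)
  = (-2 + 5.5, -9 + 0.5, 4 - 4.5)
  = (3.5, -8.5, -0.5)

(3.5, -8.5, -0.5)


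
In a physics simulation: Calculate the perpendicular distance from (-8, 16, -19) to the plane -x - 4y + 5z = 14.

distance = |a·x₀ + b·y₀ + c·z₀ - d| / √(a² + b² + c²)
  = |(-1)·(-8) + (-4)·16 + 5·(-19) - 14| / √((-1)² + (-4)² + 5²)
  = |8 - 64 - 95 - 14| / √(1 + 16 + 25)
  = |-165| / √42
  = 165 / 6.481
  ≈ 25.46

25.46


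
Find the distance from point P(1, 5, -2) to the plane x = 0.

distance = |a·x₀ + b·y₀ + c·z₀ - d| / √(a² + b² + c²)
  = |1·1 + 0·5 + 0·(-2) - 0| / √(1² + 0² + 0²)
  = |1 + 0 + 0 + 0| / √(1 + 0 + 0)
  = |1| / √1
  = 1 / 1
  ≈ 1

1


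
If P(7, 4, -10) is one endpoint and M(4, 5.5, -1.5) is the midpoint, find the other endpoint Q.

Q = 2M - P
  = (2·4 - 7, 2·5.5 - 4, 2·(-1.5) - (-10))
  = (8 - 7, 11 - 4, -3 + 10)
  = (1, 7, 7)

(1, 7, 7)


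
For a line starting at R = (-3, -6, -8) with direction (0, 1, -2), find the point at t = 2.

P(t) = R + t·d
  = (-3 + 0·2, -6 + 1·2, -8 + (-2)·2)
  = (-3 + 0, -6 + 2, -8 - 4)
  = (-3, -4, -12)

(-3, -4, -12)


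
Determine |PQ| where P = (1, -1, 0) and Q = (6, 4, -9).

d = √[(x₂-x₁)² + (y₂-y₁)² + (z₂-z₁)²]
  = √[5² + 5² + (-9)²]
  = √[25 + 25 + 81]
  = √131
  ≈ 11.45

11.45


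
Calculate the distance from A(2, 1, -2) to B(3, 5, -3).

d = √[(x₂-x₁)² + (y₂-y₁)² + (z₂-z₁)²]
  = √[1² + 4² + (-1)²]
  = √[1 + 16 + 1]
  = √18
  ≈ 4.243

4.243


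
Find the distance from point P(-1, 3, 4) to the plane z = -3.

distance = |a·x₀ + b·y₀ + c·z₀ - d| / √(a² + b² + c²)
  = |0·(-1) + 0·3 + 1·4 - (-3)| / √(0² + 0² + 1²)
  = |0 + 0 + 4 + 3| / √(0 + 0 + 1)
  = |7| / √1
  = 7 / 1
  ≈ 7

7


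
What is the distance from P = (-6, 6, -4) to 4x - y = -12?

distance = |a·x₀ + b·y₀ + c·z₀ - d| / √(a² + b² + c²)
  = |4·(-6) + (-1)·6 + 0·(-4) - (-12)| / √(4² + (-1)² + 0²)
  = |-24 - 6 + 0 + 12| / √(16 + 1 + 0)
  = |-18| / √17
  = 18 / 4.123
  ≈ 4.366

4.366


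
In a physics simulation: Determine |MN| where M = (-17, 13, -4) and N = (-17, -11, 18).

d = √[(x₂-x₁)² + (y₂-y₁)² + (z₂-z₁)²]
  = √[0² + (-24)² + 22²]
  = √[0 + 576 + 484]
  = √1060
  ≈ 32.56

32.56


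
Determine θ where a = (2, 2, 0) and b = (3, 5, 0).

a·b = 2·3 + 2·5 + 0·0 = 6 + 10 + 0 = 16
|a| = √(2² + 2² + 0²) = √8 ≈ 2.828
|b| = √(3² + 5² + 0²) = √34 ≈ 5.831
cos θ = (a·b)/(|a||b|) = 16/(2.828·5.831) ≈ 0.9701
θ = arccos(0.9701) ≈ 14.04°

14.04°


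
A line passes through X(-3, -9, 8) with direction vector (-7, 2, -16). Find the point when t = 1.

P(t) = X + t·d
  = (-3 + (-7)·1, -9 + 2·1, 8 + (-16)·1)
  = (-3 - 7, -9 + 2, 8 - 16)
  = (-10, -7, -8)

(-10, -7, -8)


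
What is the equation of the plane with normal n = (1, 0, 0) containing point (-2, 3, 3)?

The plane through P with normal n = (a, b, c) satisfies n·(r - P) = 0,
i.e. ax + by + cz = a·x₀ + b·y₀ + c·z₀.
d = 1·(-2) + 0·3 + 0·3
  = -2 + 0 + 0
  = -2
Equation: x = -2

x = -2


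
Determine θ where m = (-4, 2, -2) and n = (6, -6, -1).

m·n = (-4)·6 + 2·(-6) + (-2)·(-1) = -24 - 12 + 2 = -34
|m| = √((-4)² + 2² + (-2)²) = √24 ≈ 4.899
|n| = √(6² + (-6)² + (-1)²) = √73 ≈ 8.544
cos θ = (m·n)/(|m||n|) = -34/(4.899·8.544) ≈ -0.8123
θ = arccos(-0.8123) ≈ 144.3°

144.3°


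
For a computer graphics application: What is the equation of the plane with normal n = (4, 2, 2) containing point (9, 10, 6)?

The plane through P with normal n = (a, b, c) satisfies n·(r - P) = 0,
i.e. ax + by + cz = a·x₀ + b·y₀ + c·z₀.
d = 4·9 + 2·10 + 2·6
  = 36 + 20 + 12
  = 68
Equation: 4x + 2y + 2z = 68

4x + 2y + 2z = 68


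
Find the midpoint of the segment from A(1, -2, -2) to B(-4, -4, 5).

M = ((x₁+x₂)/2, (y₁+y₂)/2, (z₁+z₂)/2)
  = ((1 - 4)/2, (-2 - 4)/2, (-2 + 5)/2)
  = (-3/2, -6/2, 3/2)
  = (-1.5, -3, 1.5)

(-1.5, -3, 1.5)


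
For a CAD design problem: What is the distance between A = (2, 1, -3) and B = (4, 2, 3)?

d = √[(x₂-x₁)² + (y₂-y₁)² + (z₂-z₁)²]
  = √[2² + 1² + 6²]
  = √[4 + 1 + 36]
  = √41
  ≈ 6.403

6.403


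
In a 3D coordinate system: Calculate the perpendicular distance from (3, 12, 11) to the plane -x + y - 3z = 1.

distance = |a·x₀ + b·y₀ + c·z₀ - d| / √(a² + b² + c²)
  = |(-1)·3 + 1·12 + (-3)·11 - 1| / √((-1)² + 1² + (-3)²)
  = |-3 + 12 - 33 - 1| / √(1 + 1 + 9)
  = |-25| / √11
  = 25 / 3.317
  ≈ 7.538

7.538


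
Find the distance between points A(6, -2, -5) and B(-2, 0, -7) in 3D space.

d = √[(x₂-x₁)² + (y₂-y₁)² + (z₂-z₁)²]
  = √[(-8)² + 2² + (-2)²]
  = √[64 + 4 + 4]
  = √72
  ≈ 8.485

8.485


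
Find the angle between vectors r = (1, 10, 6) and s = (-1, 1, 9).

r·s = 1·(-1) + 10·1 + 6·9 = -1 + 10 + 54 = 63
|r| = √(1² + 10² + 6²) = √137 ≈ 11.7
|s| = √((-1)² + 1² + 9²) = √83 ≈ 9.11
cos θ = (r·s)/(|r||s|) = 63/(11.7·9.11) ≈ 0.5908
θ = arccos(0.5908) ≈ 53.79°

53.79°


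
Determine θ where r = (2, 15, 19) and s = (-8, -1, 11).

r·s = 2·(-8) + 15·(-1) + 19·11 = -16 - 15 + 209 = 178
|r| = √(2² + 15² + 19²) = √590 ≈ 24.29
|s| = √((-8)² + (-1)² + 11²) = √186 ≈ 13.64
cos θ = (r·s)/(|r||s|) = 178/(24.29·13.64) ≈ 0.5373
θ = arccos(0.5373) ≈ 57.5°

57.5°


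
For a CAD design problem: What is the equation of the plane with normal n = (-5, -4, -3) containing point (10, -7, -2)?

The plane through P with normal n = (a, b, c) satisfies n·(r - P) = 0,
i.e. ax + by + cz = a·x₀ + b·y₀ + c·z₀.
d = (-5)·10 + (-4)·(-7) + (-3)·(-2)
  = -50 + 28 + 6
  = -16
Equation: -5x - 4y - 3z = -16

-5x - 4y - 3z = -16


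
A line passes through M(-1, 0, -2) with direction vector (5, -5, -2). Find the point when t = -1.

P(t) = M + t·d
  = (-1 + 5·(-1), 0 + (-5)·(-1), -2 + (-2)·(-1))
  = (-1 - 5, 0 + 5, -2 + 2)
  = (-6, 5, 0)

(-6, 5, 0)


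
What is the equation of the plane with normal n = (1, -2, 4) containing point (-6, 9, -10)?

The plane through P with normal n = (a, b, c) satisfies n·(r - P) = 0,
i.e. ax + by + cz = a·x₀ + b·y₀ + c·z₀.
d = 1·(-6) + (-2)·9 + 4·(-10)
  = -6 - 18 - 40
  = -64
Equation: x - 2y + 4z = -64

x - 2y + 4z = -64


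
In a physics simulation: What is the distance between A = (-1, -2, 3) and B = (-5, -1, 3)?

d = √[(x₂-x₁)² + (y₂-y₁)² + (z₂-z₁)²]
  = √[(-4)² + 1² + 0²]
  = √[16 + 1 + 0]
  = √17
  ≈ 4.123

4.123


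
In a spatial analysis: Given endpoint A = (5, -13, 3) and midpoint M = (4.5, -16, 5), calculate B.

B = 2M - A
  = (2·4.5 - 5, 2·(-16) - (-13), 2·5 - 3)
  = (9 - 5, -32 + 13, 10 - 3)
  = (4, -19, 7)

(4, -19, 7)


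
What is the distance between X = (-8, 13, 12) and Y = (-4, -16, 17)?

d = √[(x₂-x₁)² + (y₂-y₁)² + (z₂-z₁)²]
  = √[4² + (-29)² + 5²]
  = √[16 + 841 + 25]
  = √882
  ≈ 29.7

29.7


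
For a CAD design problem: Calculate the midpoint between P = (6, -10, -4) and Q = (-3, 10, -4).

M = ((x₁+x₂)/2, (y₁+y₂)/2, (z₁+z₂)/2)
  = ((6 - 3)/2, (-10 + 10)/2, (-4 - 4)/2)
  = (3/2, 0/2, -8/2)
  = (1.5, 0, -4)

(1.5, 0, -4)


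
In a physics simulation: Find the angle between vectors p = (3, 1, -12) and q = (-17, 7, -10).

p·q = 3·(-17) + 1·7 + (-12)·(-10) = -51 + 7 + 120 = 76
|p| = √(3² + 1² + (-12)²) = √154 ≈ 12.41
|q| = √((-17)² + 7² + (-10)²) = √438 ≈ 20.93
cos θ = (p·q)/(|p||q|) = 76/(12.41·20.93) ≈ 0.2926
θ = arccos(0.2926) ≈ 72.98°

72.98°


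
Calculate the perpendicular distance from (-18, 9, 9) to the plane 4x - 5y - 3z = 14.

distance = |a·x₀ + b·y₀ + c·z₀ - d| / √(a² + b² + c²)
  = |4·(-18) + (-5)·9 + (-3)·9 - 14| / √(4² + (-5)² + (-3)²)
  = |-72 - 45 - 27 - 14| / √(16 + 25 + 9)
  = |-158| / √50
  = 158 / 7.071
  ≈ 22.34

22.34


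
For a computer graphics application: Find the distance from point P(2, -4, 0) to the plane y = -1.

distance = |a·x₀ + b·y₀ + c·z₀ - d| / √(a² + b² + c²)
  = |0·2 + 1·(-4) + 0·0 - (-1)| / √(0² + 1² + 0²)
  = |0 - 4 + 0 + 1| / √(0 + 1 + 0)
  = |-3| / √1
  = 3 / 1
  ≈ 3

3


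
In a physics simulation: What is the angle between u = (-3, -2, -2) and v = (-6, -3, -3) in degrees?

u·v = (-3)·(-6) + (-2)·(-3) + (-2)·(-3) = 18 + 6 + 6 = 30
|u| = √((-3)² + (-2)² + (-2)²) = √17 ≈ 4.123
|v| = √((-6)² + (-3)² + (-3)²) = √54 ≈ 7.348
cos θ = (u·v)/(|u||v|) = 30/(4.123·7.348) ≈ 0.9901
θ = arccos(0.9901) ≈ 8.049°

8.049°


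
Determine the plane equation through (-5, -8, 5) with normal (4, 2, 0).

The plane through P with normal n = (a, b, c) satisfies n·(r - P) = 0,
i.e. ax + by + cz = a·x₀ + b·y₀ + c·z₀.
d = 4·(-5) + 2·(-8) + 0·5
  = -20 - 16 + 0
  = -36
Equation: 4x + 2y = -36

4x + 2y = -36


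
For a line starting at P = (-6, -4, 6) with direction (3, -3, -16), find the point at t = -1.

P(t) = P + t·d
  = (-6 + 3·(-1), -4 + (-3)·(-1), 6 + (-16)·(-1))
  = (-6 - 3, -4 + 3, 6 + 16)
  = (-9, -1, 22)

(-9, -1, 22)


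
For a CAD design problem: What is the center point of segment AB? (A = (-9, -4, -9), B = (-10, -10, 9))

M = ((x₁+x₂)/2, (y₁+y₂)/2, (z₁+z₂)/2)
  = ((-9 - 10)/2, (-4 - 10)/2, (-9 + 9)/2)
  = (-19/2, -14/2, 0/2)
  = (-9.5, -7, 0)

(-9.5, -7, 0)


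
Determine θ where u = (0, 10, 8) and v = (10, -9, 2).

u·v = 0·10 + 10·(-9) + 8·2 = 0 - 90 + 16 = -74
|u| = √(0² + 10² + 8²) = √164 ≈ 12.81
|v| = √(10² + (-9)² + 2²) = √185 ≈ 13.6
cos θ = (u·v)/(|u||v|) = -74/(12.81·13.6) ≈ -0.4248
θ = arccos(-0.4248) ≈ 115.1°

115.1°


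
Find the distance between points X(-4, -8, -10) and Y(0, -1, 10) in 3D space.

d = √[(x₂-x₁)² + (y₂-y₁)² + (z₂-z₁)²]
  = √[4² + 7² + 20²]
  = √[16 + 49 + 400]
  = √465
  ≈ 21.56

21.56


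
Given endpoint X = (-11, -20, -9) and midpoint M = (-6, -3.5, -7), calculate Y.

Y = 2M - X
  = (2·(-6) - (-11), 2·(-3.5) - (-20), 2·(-7) - (-9))
  = (-12 + 11, -7 + 20, -14 + 9)
  = (-1, 13, -5)

(-1, 13, -5)


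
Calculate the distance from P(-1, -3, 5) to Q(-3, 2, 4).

d = √[(x₂-x₁)² + (y₂-y₁)² + (z₂-z₁)²]
  = √[(-2)² + 5² + (-1)²]
  = √[4 + 25 + 1]
  = √30
  ≈ 5.477

5.477


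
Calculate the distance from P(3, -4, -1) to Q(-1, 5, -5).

d = √[(x₂-x₁)² + (y₂-y₁)² + (z₂-z₁)²]
  = √[(-4)² + 9² + (-4)²]
  = √[16 + 81 + 16]
  = √113
  ≈ 10.63

10.63


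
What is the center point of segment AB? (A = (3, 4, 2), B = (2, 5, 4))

M = ((x₁+x₂)/2, (y₁+y₂)/2, (z₁+z₂)/2)
  = ((3 + 2)/2, (4 + 5)/2, (2 + 4)/2)
  = (5/2, 9/2, 6/2)
  = (2.5, 4.5, 3)

(2.5, 4.5, 3)


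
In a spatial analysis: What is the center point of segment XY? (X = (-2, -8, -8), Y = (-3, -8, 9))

M = ((x₁+x₂)/2, (y₁+y₂)/2, (z₁+z₂)/2)
  = ((-2 - 3)/2, (-8 - 8)/2, (-8 + 9)/2)
  = (-5/2, -16/2, 1/2)
  = (-2.5, -8, 0.5)

(-2.5, -8, 0.5)


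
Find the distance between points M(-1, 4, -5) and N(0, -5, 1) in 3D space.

d = √[(x₂-x₁)² + (y₂-y₁)² + (z₂-z₁)²]
  = √[1² + (-9)² + 6²]
  = √[1 + 81 + 36]
  = √118
  ≈ 10.86

10.86


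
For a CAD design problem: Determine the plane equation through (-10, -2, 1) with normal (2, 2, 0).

The plane through P with normal n = (a, b, c) satisfies n·(r - P) = 0,
i.e. ax + by + cz = a·x₀ + b·y₀ + c·z₀.
d = 2·(-10) + 2·(-2) + 0·1
  = -20 - 4 + 0
  = -24
Equation: 2x + 2y = -24

2x + 2y = -24


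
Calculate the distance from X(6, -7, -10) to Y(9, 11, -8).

d = √[(x₂-x₁)² + (y₂-y₁)² + (z₂-z₁)²]
  = √[3² + 18² + 2²]
  = √[9 + 324 + 4]
  = √337
  ≈ 18.36

18.36


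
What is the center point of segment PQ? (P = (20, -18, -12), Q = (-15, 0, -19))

M = ((x₁+x₂)/2, (y₁+y₂)/2, (z₁+z₂)/2)
  = ((20 - 15)/2, (-18 + 0)/2, (-12 - 19)/2)
  = (5/2, -18/2, -31/2)
  = (2.5, -9, -15.5)

(2.5, -9, -15.5)


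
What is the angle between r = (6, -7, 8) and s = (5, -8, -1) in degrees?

r·s = 6·5 + (-7)·(-8) + 8·(-1) = 30 + 56 - 8 = 78
|r| = √(6² + (-7)² + 8²) = √149 ≈ 12.21
|s| = √(5² + (-8)² + (-1)²) = √90 ≈ 9.487
cos θ = (r·s)/(|r||s|) = 78/(12.21·9.487) ≈ 0.6736
θ = arccos(0.6736) ≈ 47.66°

47.66°


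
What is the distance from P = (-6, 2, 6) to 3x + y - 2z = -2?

distance = |a·x₀ + b·y₀ + c·z₀ - d| / √(a² + b² + c²)
  = |3·(-6) + 1·2 + (-2)·6 - (-2)| / √(3² + 1² + (-2)²)
  = |-18 + 2 - 12 + 2| / √(9 + 1 + 4)
  = |-26| / √14
  = 26 / 3.742
  ≈ 6.949

6.949


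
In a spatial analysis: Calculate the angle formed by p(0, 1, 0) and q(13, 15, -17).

p·q = 0·13 + 1·15 + 0·(-17) = 0 + 15 + 0 = 15
|p| = √(0² + 1² + 0²) = √1 ≈ 1
|q| = √(13² + 15² + (-17)²) = √683 ≈ 26.13
cos θ = (p·q)/(|p||q|) = 15/(1·26.13) ≈ 0.574
θ = arccos(0.574) ≈ 54.97°

54.97°


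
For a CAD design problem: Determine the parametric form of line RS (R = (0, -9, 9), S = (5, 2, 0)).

Direction vector d = S - R = (5 + 0, 2 + 9, 0 - 9) = (5, 11, -9)
Parametric form r = R + t·d:
x = 0 + 5t, y = -9 + 11t, z = 9 - 9t

x = 0 + 5t, y = -9 + 11t, z = 9 - 9t


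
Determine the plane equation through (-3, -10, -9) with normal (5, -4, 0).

The plane through P with normal n = (a, b, c) satisfies n·(r - P) = 0,
i.e. ax + by + cz = a·x₀ + b·y₀ + c·z₀.
d = 5·(-3) + (-4)·(-10) + 0·(-9)
  = -15 + 40 + 0
  = 25
Equation: 5x - 4y = 25

5x - 4y = 25


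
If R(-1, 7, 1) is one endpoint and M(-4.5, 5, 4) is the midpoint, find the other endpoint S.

S = 2M - R
  = (2·(-4.5) - (-1), 2·5 - 7, 2·4 - 1)
  = (-9 + 1, 10 - 7, 8 - 1)
  = (-8, 3, 7)

(-8, 3, 7)


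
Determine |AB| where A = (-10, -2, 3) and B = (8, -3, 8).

d = √[(x₂-x₁)² + (y₂-y₁)² + (z₂-z₁)²]
  = √[18² + (-1)² + 5²]
  = √[324 + 1 + 25]
  = √350
  ≈ 18.71

18.71


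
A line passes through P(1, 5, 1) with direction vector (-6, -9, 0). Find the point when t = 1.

P(t) = P + t·d
  = (1 + (-6)·1, 5 + (-9)·1, 1 + 0·1)
  = (1 - 6, 5 - 9, 1 + 0)
  = (-5, -4, 1)

(-5, -4, 1)


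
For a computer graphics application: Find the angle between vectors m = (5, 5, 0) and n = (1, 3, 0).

m·n = 5·1 + 5·3 + 0·0 = 5 + 15 + 0 = 20
|m| = √(5² + 5² + 0²) = √50 ≈ 7.071
|n| = √(1² + 3² + 0²) = √10 ≈ 3.162
cos θ = (m·n)/(|m||n|) = 20/(7.071·3.162) ≈ 0.8944
θ = arccos(0.8944) ≈ 26.57°

26.57°


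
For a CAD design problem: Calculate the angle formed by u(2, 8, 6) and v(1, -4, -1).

u·v = 2·1 + 8·(-4) + 6·(-1) = 2 - 32 - 6 = -36
|u| = √(2² + 8² + 6²) = √104 ≈ 10.2
|v| = √(1² + (-4)² + (-1)²) = √18 ≈ 4.243
cos θ = (u·v)/(|u||v|) = -36/(10.2·4.243) ≈ -0.8321
θ = arccos(-0.8321) ≈ 146.3°

146.3°


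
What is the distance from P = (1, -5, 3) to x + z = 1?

distance = |a·x₀ + b·y₀ + c·z₀ - d| / √(a² + b² + c²)
  = |1·1 + 0·(-5) + 1·3 - 1| / √(1² + 0² + 1²)
  = |1 + 0 + 3 - 1| / √(1 + 0 + 1)
  = |3| / √2
  = 3 / 1.414
  ≈ 2.121

2.121


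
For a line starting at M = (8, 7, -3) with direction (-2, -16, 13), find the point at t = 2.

P(t) = M + t·d
  = (8 + (-2)·2, 7 + (-16)·2, -3 + 13·2)
  = (8 - 4, 7 - 32, -3 + 26)
  = (4, -25, 23)

(4, -25, 23)


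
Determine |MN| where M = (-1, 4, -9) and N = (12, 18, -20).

d = √[(x₂-x₁)² + (y₂-y₁)² + (z₂-z₁)²]
  = √[13² + 14² + (-11)²]
  = √[169 + 196 + 121]
  = √486
  ≈ 22.05

22.05


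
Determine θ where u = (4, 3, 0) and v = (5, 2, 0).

u·v = 4·5 + 3·2 + 0·0 = 20 + 6 + 0 = 26
|u| = √(4² + 3² + 0²) = √25 ≈ 5
|v| = √(5² + 2² + 0²) = √29 ≈ 5.385
cos θ = (u·v)/(|u||v|) = 26/(5·5.385) ≈ 0.9656
θ = arccos(0.9656) ≈ 15.07°

15.07°


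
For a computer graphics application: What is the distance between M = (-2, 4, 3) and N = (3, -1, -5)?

d = √[(x₂-x₁)² + (y₂-y₁)² + (z₂-z₁)²]
  = √[5² + (-5)² + (-8)²]
  = √[25 + 25 + 64]
  = √114
  ≈ 10.68

10.68


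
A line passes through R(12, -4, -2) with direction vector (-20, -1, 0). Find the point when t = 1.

P(t) = R + t·d
  = (12 + (-20)·1, -4 + (-1)·1, -2 + 0·1)
  = (12 - 20, -4 - 1, -2 + 0)
  = (-8, -5, -2)

(-8, -5, -2)


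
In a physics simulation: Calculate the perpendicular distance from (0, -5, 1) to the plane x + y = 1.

distance = |a·x₀ + b·y₀ + c·z₀ - d| / √(a² + b² + c²)
  = |1·0 + 1·(-5) + 0·1 - 1| / √(1² + 1² + 0²)
  = |0 - 5 + 0 - 1| / √(1 + 1 + 0)
  = |-6| / √2
  = 6 / 1.414
  ≈ 4.243

4.243


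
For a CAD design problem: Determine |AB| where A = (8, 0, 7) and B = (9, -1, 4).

d = √[(x₂-x₁)² + (y₂-y₁)² + (z₂-z₁)²]
  = √[1² + (-1)² + (-3)²]
  = √[1 + 1 + 9]
  = √11
  ≈ 3.317

3.317


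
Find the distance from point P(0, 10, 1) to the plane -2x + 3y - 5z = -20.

distance = |a·x₀ + b·y₀ + c·z₀ - d| / √(a² + b² + c²)
  = |(-2)·0 + 3·10 + (-5)·1 - (-20)| / √((-2)² + 3² + (-5)²)
  = |0 + 30 - 5 + 20| / √(4 + 9 + 25)
  = |45| / √38
  = 45 / 6.164
  ≈ 7.3

7.3


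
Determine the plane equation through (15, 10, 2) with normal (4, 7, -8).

The plane through P with normal n = (a, b, c) satisfies n·(r - P) = 0,
i.e. ax + by + cz = a·x₀ + b·y₀ + c·z₀.
d = 4·15 + 7·10 + (-8)·2
  = 60 + 70 - 16
  = 114
Equation: 4x + 7y - 8z = 114

4x + 7y - 8z = 114


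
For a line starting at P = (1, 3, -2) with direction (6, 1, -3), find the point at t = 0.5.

P(t) = P + t·d
  = (1 + 6·0.5, 3 + 1·0.5, -2 + (-3)·0.5)
  = (1 + 3, 3 + 0.5, -2 - 1.5)
  = (4, 3.5, -3.5)

(4, 3.5, -3.5)


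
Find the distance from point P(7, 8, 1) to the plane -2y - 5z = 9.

distance = |a·x₀ + b·y₀ + c·z₀ - d| / √(a² + b² + c²)
  = |0·7 + (-2)·8 + (-5)·1 - 9| / √(0² + (-2)² + (-5)²)
  = |0 - 16 - 5 - 9| / √(0 + 4 + 25)
  = |-30| / √29
  = 30 / 5.385
  ≈ 5.571

5.571
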